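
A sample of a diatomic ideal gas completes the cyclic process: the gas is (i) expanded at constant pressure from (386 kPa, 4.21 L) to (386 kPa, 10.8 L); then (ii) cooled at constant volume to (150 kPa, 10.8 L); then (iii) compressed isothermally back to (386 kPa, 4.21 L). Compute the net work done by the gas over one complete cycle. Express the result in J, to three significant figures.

Leg (i): W = PΔV = (386)(10.8 − 4.21) = 2544 J.
Leg (ii): W = 0.
Leg (iii): W = PᵢVᵢ ln(V_f/Vᵢ) = (1620) ln(4.21/10.8) = -1526 J.
W_net = 2544 − 1526 = 1018 J.

W_net ≈ 1020 J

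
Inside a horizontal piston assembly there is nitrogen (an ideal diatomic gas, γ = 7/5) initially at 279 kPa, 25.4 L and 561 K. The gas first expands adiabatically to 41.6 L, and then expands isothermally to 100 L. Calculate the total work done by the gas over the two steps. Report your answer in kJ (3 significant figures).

W_total ≈ 8.28 kJ

Step 1 (adiabatic): W = (P₁V₁ − P₂V₂)/(γ−1) = (7087 − 5817)/0.4 = 3173 J.
After step 1: P = 139.8 kPa, V = 41.6 L, T = 460.5 K.
Step 2 (isothermal): W = P₁V₁ ln(V₂/V₁) = (5817) ln(100/41.6) = 5102 J.
W_total = 3173 + 5102 = 8275 J.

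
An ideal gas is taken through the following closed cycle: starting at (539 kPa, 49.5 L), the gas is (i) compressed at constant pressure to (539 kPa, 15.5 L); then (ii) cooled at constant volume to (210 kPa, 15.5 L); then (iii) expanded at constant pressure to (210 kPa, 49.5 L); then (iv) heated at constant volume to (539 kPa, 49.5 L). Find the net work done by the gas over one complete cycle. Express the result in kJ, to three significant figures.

Constant-volume legs do no work.
W(i) = (539)(15.5 − 49.5) = -18326 J; W(iii) = (210)(49.5 − 15.5) = 7140 J.
W_net = -18326 + 7140 = -11186 J (the counter-clockwise enclosed area).

W_net ≈ -11.2 kJ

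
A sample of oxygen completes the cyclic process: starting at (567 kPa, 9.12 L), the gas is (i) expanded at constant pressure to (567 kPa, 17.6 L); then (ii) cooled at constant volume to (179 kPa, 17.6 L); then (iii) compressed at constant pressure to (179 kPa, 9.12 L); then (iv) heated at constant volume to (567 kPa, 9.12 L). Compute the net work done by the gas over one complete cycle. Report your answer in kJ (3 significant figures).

Constant-volume legs do no work.
W(i) = (567)(17.6 − 9.12) = 4808 J; W(iii) = (179)(9.12 − 17.6) = -1518 J.
W_net = 4808 − 1518 = 3290 J (the clockwise enclosed area).

W_net ≈ 3.29 kJ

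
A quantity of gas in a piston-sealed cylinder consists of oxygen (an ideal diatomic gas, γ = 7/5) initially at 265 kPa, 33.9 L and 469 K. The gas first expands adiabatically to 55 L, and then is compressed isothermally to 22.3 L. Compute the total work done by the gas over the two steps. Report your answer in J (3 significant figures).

Step 1 (adiabatic): W = (P₁V₁ − P₂V₂)/(γ−1) = (8984 − 7403)/0.4 = 3952 J.
After step 1: P = 134.6 kPa, V = 55 L, T = 386.5 K.
Step 2 (isothermal): W = P₁V₁ ln(V₂/V₁) = (7403) ln(22.3/55) = -6683 J.
W_total = 3952 − 6683 = -2730 J.

W_total ≈ -2730 J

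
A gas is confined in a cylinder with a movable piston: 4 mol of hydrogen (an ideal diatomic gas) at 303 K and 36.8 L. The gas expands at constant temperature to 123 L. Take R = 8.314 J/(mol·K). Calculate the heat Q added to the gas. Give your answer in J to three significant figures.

Isothermal ⇒ ΔU = 0, so Q = W = nRT ln(V₂/V₁).
Q = (4)(8.314)(303) ln(123/36.8) = 10077 × 1.207 = 12159 J.

Q ≈ 12200 J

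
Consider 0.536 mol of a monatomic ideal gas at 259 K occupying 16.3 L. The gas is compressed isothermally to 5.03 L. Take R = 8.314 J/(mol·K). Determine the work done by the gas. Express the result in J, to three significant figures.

W ≈ -1360 J

Isothermal: W = nRT ln(V₂/V₁).
W = (0.536)(8.314)(259) × ln(5.03/16.3)
  = 1154 × -1.176
W_by_gas = -1357 J.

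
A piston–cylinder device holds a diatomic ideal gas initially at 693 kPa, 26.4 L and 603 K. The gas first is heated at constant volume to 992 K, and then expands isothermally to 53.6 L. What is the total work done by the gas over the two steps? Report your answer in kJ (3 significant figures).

Step 1 (isochoric): W = 0 (constant volume).
After step 1: P = 1140 kPa (V unchanged).
Step 2 (isothermal): W = P₁V₁ ln(V₂/V₁) = (30098) ln(53.6/26.4) = 21315 J.
W_total = 0 + 21315 = 21315 J.

W_total ≈ 21.3 kJ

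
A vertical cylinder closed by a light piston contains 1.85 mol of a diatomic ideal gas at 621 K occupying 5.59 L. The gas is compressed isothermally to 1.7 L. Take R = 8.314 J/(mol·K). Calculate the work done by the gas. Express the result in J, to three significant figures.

Isothermal: W = nRT ln(V₂/V₁).
W = (1.85)(8.314)(621) × ln(1.7/5.59)
  = 9552 × -1.19
W_by_gas = -11370 J.

W ≈ -11400 J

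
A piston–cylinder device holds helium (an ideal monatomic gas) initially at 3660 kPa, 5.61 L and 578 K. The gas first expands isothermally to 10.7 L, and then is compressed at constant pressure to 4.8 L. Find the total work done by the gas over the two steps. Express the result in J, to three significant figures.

W_total ≈ 1940 J

Step 1 (isothermal): W = P₁V₁ ln(V₂/V₁) = (20533) ln(10.7/5.61) = 13258 J.
After step 1: P = 1919 kPa, V = 10.7 L, T = 578 K.
Step 2 (isobaric): W = PΔV = (1919 kPa)(4.8 − 10.7 L) = -11322 J.
W_total = 13258 − 11322 = 1936 J.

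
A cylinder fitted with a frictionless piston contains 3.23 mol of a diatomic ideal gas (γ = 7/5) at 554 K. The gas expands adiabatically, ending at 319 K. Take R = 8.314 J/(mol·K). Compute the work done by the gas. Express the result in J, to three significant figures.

W ≈ 15800 J

Adiabatic ⇒ Q = 0, so W_by = −ΔU = nCᵥ(T₁ − T₂).
Cᵥ = 5R/2 = 20.79 J/(mol·K).
W = (3.23)(20.79)(554 − 319) = 15777 J.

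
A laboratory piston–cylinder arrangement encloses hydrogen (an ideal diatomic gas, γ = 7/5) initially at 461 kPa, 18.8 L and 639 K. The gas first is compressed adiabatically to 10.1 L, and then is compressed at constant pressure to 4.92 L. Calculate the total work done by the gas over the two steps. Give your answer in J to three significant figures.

W_total ≈ -11800 J

Step 1 (adiabatic): W = (P₁V₁ − P₂V₂)/(γ−1) = (8667 − 11112)/0.4 = -6113 J.
After step 1: P = 1100 kPa, V = 10.1 L, T = 819.3 K.
Step 2 (isobaric): W = PΔV = (1100 kPa)(4.92 − 10.1 L) = -5699 J.
W_total = -6113 − 5699 = -11812 J.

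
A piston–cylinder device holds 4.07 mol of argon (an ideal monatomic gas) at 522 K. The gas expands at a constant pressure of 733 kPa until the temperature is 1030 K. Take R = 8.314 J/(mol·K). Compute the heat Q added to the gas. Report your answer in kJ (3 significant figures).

Q ≈ 43.0 kJ

Isobaric: W = nRΔT = (4.07)(8.314)(508) = 17190 J.
ΔU = nCᵥΔT with Cᵥ = 3R/2: ΔU = (4.07)(12.47)(508) = 25785 J.
Q = ΔU + W = 25785 + 17190 = 42974 J.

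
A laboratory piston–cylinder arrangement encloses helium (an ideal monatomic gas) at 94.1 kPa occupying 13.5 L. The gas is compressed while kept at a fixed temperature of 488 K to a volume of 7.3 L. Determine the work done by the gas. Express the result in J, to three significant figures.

W ≈ -781 J

Isothermal: W = nRT ln(V₂/V₁) = P₁V₁ ln(V₂/V₁).
P₁V₁ = (94.1 kPa)(13.5 L) = 1270 J.
W = 1270 × ln(7.3/13.5) = 1270 × -0.6148
W_by_gas = -781 J.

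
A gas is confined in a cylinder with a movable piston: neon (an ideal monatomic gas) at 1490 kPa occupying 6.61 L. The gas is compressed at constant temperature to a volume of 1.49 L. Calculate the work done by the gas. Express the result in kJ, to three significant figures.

W ≈ -14.7 kJ

Isothermal: W = nRT ln(V₂/V₁) = P₁V₁ ln(V₂/V₁).
P₁V₁ = (1490 kPa)(6.61 L) = 9849 J.
W = 9849 × ln(1.49/6.61) = 9849 × -1.49
W_by_gas = -14673 J.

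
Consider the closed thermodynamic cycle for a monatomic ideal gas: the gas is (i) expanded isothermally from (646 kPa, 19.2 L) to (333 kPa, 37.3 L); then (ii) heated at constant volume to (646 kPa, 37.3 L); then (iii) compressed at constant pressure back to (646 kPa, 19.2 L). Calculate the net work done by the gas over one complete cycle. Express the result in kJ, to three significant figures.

W_net ≈ -3.46 kJ

Leg (i): W = PᵢVᵢ ln(V_f/Vᵢ) = (12403) ln(37.3/19.2) = 8237 J.
Leg (ii): W = 0.
Leg (iii): W = PΔV = (646)(19.2 − 37.3) = -11693 J.
W_net = 8237 − 11693 = -3456 J.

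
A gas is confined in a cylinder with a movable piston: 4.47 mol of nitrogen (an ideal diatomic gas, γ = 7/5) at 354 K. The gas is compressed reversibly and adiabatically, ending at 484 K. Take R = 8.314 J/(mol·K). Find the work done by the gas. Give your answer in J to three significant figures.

Adiabatic ⇒ Q = 0, so W_by = −ΔU = nCᵥ(T₁ − T₂).
Cᵥ = 5R/2 = 20.79 J/(mol·K).
W = (4.47)(20.79)(354 − 484) = -12078 J.

W ≈ -12100 J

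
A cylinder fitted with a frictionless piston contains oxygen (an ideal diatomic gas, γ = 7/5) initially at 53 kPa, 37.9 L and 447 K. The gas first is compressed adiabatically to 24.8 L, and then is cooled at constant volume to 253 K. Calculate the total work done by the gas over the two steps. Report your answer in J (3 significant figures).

Step 1 (adiabatic): W = (P₁V₁ − P₂V₂)/(γ−1) = (2009 − 2380)/0.4 = -928.4 J.
Step 2 (isochoric): W = 0 (constant volume).
W_total = -928.4 + 0 = -928.4 J.

W_total ≈ -928 J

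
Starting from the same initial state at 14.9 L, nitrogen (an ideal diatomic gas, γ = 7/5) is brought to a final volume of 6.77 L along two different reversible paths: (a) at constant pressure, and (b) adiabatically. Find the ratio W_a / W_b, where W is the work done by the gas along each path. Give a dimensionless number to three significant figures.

W_a / W_b ≈ 0.588

Path (a) isobaric: W = P₁(V₂ − V₁) → W_a/(P₁V₁) = -0.5456.
Path (b) adiabatic: W = P₁V₁(1 − (V₁/V₂)^(γ−1))/(γ−1) → W_b/(P₁V₁) = -0.9275.
W_a / W_b = -0.5456 / -0.9275 = 0.5883.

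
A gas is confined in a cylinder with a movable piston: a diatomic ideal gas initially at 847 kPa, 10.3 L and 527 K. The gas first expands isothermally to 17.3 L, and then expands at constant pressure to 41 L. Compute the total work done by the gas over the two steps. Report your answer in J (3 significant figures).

Step 1 (isothermal): W = P₁V₁ ln(V₂/V₁) = (8724) ln(17.3/10.3) = 4524 J.
After step 1: P = 504.3 kPa, V = 17.3 L, T = 527 K.
Step 2 (isobaric): W = PΔV = (504.3 kPa)(41 − 17.3 L) = 11952 J.
W_total = 4524 + 11952 = 16476 J.

W_total ≈ 16500 J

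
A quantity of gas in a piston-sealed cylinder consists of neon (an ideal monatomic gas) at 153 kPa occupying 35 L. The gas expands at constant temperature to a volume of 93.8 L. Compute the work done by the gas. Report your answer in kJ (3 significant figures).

Isothermal: W = nRT ln(V₂/V₁) = P₁V₁ ln(V₂/V₁).
P₁V₁ = (153 kPa)(35 L) = 5355 J.
W = 5355 × ln(93.8/35) = 5355 × 0.9858
W_by_gas = 5279 J.

W ≈ 5.28 kJ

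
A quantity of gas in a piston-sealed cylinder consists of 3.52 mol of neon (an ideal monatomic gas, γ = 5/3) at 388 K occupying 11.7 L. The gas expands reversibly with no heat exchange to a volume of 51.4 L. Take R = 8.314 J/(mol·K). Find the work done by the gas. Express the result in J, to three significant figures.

W ≈ 10700 J

Adiabatic: TV^(γ−1) = const with γ = 5/3.
T₂ = T₁ (V₁/V₂)^(γ−1) = 388 × (11.7/51.4)^0.667 = 388 × 0.3728 = 144.6 K.
W_by = nCᵥ(T₁ − T₂) = (3.52)(12.47)(388 − 144.6) = 10683 J.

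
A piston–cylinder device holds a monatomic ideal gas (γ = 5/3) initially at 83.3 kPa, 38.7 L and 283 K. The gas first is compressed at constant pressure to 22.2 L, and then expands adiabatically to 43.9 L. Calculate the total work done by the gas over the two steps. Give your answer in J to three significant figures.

Step 1 (isobaric): W = PΔV = (83.3 kPa)(22.2 − 38.7 L) = -1374 J.
After step 1: P = 83.3 kPa, V = 22.2 L, T = 162.3 K.
Step 2 (adiabatic): W = (P₁V₁ − P₂V₂)/(γ−1) = (1849 − 1174)/0.667 = 1013 J.
W_total = -1374 + 1013 = -361.2 J.

W_total ≈ -361 J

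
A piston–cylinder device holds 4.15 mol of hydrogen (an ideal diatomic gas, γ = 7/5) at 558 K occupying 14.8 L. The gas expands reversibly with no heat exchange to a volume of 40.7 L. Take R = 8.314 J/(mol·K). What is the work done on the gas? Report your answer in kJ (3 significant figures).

W ≈ -16.0 kJ

Adiabatic: TV^(γ−1) = const with γ = 7/5.
T₂ = T₁ (V₁/V₂)^(γ−1) = 558 × (14.8/40.7)^0.4 = 558 × 0.6672 = 372.3 K.
W_by = nCᵥ(T₁ − T₂) = (4.15)(20.79)(558 − 372.3) = 16017 J.
Work on gas = −W_by = -16017 J.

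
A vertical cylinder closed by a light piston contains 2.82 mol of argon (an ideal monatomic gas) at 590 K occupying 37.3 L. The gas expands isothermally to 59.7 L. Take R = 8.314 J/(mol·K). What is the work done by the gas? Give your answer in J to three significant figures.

W ≈ 6510 J

Isothermal: W = nRT ln(V₂/V₁).
W = (2.82)(8.314)(590) × ln(59.7/37.3)
  = 13833 × 0.4703
W_by_gas = 6506 J.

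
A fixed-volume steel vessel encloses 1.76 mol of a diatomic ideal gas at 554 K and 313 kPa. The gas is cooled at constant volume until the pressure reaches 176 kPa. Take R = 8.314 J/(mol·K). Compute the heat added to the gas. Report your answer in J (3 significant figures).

Constant volume ⇒ W = 0, so Q = ΔU = nCᵥΔT with Cᵥ = 5R/2 = 20.79 J/(mol·K).
At constant V, T₂/T₁ = P₂/P₁ ⇒ ΔT = T₁(P₂/P₁ − 1) = 554·(176/313 − 1) = -242.5 K.
ΔU = (1.76)(20.79)(-242.5) = -8871 J.

Q ≈ -8870 J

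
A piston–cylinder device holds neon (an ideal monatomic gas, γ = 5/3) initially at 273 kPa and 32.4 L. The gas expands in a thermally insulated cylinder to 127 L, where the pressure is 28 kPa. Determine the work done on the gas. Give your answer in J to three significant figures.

W ≈ -7930 J

Adiabatic: W = (P₁V₁ − P₂V₂)/(γ − 1) with γ = 5/3.
P₁V₁ = 8845 J, P₂V₂ = 3556 J.
W = (8845 − 3556) / 0.6667 = 7934 J.
Work on gas = −W_by = -7934 J.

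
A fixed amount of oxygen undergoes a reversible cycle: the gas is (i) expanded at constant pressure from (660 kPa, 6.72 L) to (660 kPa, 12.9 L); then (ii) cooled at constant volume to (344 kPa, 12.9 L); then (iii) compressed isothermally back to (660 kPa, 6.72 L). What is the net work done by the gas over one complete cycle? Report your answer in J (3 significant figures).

W_net ≈ 1180 J

Leg (i): W = PΔV = (660)(12.9 − 6.72) = 4079 J.
Leg (ii): W = 0.
Leg (iii): W = PᵢVᵢ ln(V_f/Vᵢ) = (4438) ln(6.72/12.9) = -2894 J.
W_net = 4079 − 2894 = 1185 J.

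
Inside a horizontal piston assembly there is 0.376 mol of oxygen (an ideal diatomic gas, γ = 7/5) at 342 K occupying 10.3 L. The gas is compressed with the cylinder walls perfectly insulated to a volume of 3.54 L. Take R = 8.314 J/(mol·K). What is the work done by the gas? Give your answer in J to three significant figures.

W ≈ -1420 J

Adiabatic: TV^(γ−1) = const with γ = 7/5.
T₂ = T₁ (V₁/V₂)^(γ−1) = 342 × (10.3/3.54)^0.4 = 342 × 1.533 = 524.3 K.
W_by = nCᵥ(T₁ − T₂) = (0.376)(20.79)(342 − 524.3) = -1425 J.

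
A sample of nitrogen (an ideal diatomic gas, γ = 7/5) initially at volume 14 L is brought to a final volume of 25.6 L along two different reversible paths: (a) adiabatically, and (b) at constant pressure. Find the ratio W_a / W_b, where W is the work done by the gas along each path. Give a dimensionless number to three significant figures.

W_a / W_b ≈ 0.647

Path (a) adiabatic: W = P₁V₁(1 − (V₁/V₂)^(γ−1))/(γ−1) → W_a/(P₁V₁) = 0.5362.
Path (b) isobaric: W = P₁(V₂ − V₁) → W_b/(P₁V₁) = 0.8286.
W_a / W_b = 0.5362 / 0.8286 = 0.6471.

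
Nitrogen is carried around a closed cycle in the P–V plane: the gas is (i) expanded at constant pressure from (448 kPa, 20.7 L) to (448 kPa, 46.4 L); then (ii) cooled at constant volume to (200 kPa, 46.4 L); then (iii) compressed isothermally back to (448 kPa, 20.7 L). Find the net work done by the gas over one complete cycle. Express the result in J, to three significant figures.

Leg (i): W = PΔV = (448)(46.4 − 20.7) = 11514 J.
Leg (ii): W = 0.
Leg (iii): W = PᵢVᵢ ln(V_f/Vᵢ) = (9280) ln(20.7/46.4) = -7490 J.
W_net = 11514 − 7490 = 4023 J.

W_net ≈ 4020 J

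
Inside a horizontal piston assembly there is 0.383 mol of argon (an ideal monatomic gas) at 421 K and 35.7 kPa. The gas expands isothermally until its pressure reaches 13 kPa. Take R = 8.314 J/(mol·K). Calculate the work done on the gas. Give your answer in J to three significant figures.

W ≈ -1350 J

Isothermal process: W = nRT ln(V₂/V₁) = nRT ln(P₁/P₂).
W = (0.383)(8.314)(421) × ln(35.7/13)
  = 1341 × ln(2.746) = 1341 × 1.01
W_by_gas = 1354 J; work on gas = −W_by = -1354 J.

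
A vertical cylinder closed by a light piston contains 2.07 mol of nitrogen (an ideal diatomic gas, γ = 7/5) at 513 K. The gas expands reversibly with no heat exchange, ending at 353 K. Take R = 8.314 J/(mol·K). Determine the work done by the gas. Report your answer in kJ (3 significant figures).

Adiabatic ⇒ Q = 0, so W_by = −ΔU = nCᵥ(T₁ − T₂).
Cᵥ = 5R/2 = 20.79 J/(mol·K).
W = (2.07)(20.79)(513 − 353) = 6884 J.

W ≈ 6.88 kJ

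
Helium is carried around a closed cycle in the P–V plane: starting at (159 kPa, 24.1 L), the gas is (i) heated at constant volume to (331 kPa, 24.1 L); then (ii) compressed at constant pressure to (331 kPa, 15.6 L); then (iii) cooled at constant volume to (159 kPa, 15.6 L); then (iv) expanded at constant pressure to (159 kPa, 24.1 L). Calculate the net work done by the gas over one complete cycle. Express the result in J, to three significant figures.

Constant-volume legs do no work.
W(ii) = (331)(15.6 − 24.1) = -2814 J; W(iv) = (159)(24.1 − 15.6) = 1352 J.
W_net = -2814 + 1352 = -1462 J (the counter-clockwise enclosed area).

W_net ≈ -1460 J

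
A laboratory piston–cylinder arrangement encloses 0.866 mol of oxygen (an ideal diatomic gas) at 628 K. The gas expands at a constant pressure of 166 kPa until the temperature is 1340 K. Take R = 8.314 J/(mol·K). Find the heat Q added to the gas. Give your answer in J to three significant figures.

Q ≈ 17900 J

Isobaric: W = nRΔT = (0.866)(8.314)(712) = 5126 J.
ΔU = nCᵥΔT with Cᵥ = 5R/2: ΔU = (0.866)(20.79)(712) = 12816 J.
Q = ΔU + W = 12816 + 5126 = 17942 J.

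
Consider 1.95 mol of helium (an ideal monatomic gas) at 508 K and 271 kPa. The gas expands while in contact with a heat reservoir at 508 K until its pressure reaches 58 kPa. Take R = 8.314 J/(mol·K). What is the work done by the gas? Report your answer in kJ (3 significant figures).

W ≈ 12.7 kJ

Isothermal process: W = nRT ln(V₂/V₁) = nRT ln(P₁/P₂).
W = (1.95)(8.314)(508) × ln(271/58)
  = 8236 × ln(4.672) = 8236 × 1.542
W_by_gas = 12697 J.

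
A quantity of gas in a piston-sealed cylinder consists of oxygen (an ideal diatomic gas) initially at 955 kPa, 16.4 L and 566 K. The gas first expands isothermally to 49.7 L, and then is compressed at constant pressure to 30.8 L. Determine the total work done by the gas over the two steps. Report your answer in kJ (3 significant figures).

W_total ≈ 11.4 kJ

Step 1 (isothermal): W = P₁V₁ ln(V₂/V₁) = (15662) ln(49.7/16.4) = 17365 J.
After step 1: P = 315.1 kPa, V = 49.7 L, T = 566 K.
Step 2 (isobaric): W = PΔV = (315.1 kPa)(30.8 − 49.7 L) = -5956 J.
W_total = 17365 − 5956 = 11409 J.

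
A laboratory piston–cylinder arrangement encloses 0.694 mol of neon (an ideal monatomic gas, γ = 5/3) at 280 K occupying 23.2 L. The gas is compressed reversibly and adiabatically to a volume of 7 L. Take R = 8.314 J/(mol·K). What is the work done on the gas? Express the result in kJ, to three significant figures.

Adiabatic: TV^(γ−1) = const with γ = 5/3.
T₂ = T₁ (V₁/V₂)^(γ−1) = 280 × (23.2/7)^0.667 = 280 × 2.223 = 622.4 K.
W_by = nCᵥ(T₁ − T₂) = (0.694)(12.47)(280 − 622.4) = -2964 J.
Work on gas = −W_by = 2964 J.

W ≈ 2.96 kJ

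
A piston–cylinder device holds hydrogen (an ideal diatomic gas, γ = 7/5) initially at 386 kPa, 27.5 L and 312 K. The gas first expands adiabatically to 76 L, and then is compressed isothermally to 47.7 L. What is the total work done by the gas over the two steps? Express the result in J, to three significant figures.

Step 1 (adiabatic): W = (P₁V₁ − P₂V₂)/(γ−1) = (10615 − 7069)/0.4 = 8866 J.
After step 1: P = 93.01 kPa, V = 76 L, T = 207.8 K.
Step 2 (isothermal): W = P₁V₁ ln(V₂/V₁) = (7069) ln(47.7/76) = -3293 J.
W_total = 8866 − 3293 = 5574 J.

W_total ≈ 5570 J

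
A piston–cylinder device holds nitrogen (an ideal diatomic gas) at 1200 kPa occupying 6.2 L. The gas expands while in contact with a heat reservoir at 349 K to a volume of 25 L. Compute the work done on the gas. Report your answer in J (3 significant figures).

Isothermal: W = nRT ln(V₂/V₁) = P₁V₁ ln(V₂/V₁).
P₁V₁ = (1200 kPa)(6.2 L) = 7440 J.
W = 7440 × ln(25/6.2) = 7440 × 1.394
W_by_gas = 10374 J; work on gas = −W_by = -10374 J.

W ≈ -10400 J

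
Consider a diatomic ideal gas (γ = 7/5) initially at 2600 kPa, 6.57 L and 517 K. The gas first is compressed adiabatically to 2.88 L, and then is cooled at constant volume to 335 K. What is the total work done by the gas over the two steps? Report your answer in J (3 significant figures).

Step 1 (adiabatic): W = (P₁V₁ − P₂V₂)/(γ−1) = (17082 − 23758)/0.4 = -16690 J.
Step 2 (isochoric): W = 0 (constant volume).
W_total = -16690 + 0 = -16690 J.

W_total ≈ -16700 J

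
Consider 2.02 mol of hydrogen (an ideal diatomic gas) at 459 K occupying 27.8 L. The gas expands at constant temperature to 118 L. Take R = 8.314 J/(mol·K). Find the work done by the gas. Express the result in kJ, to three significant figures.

W ≈ 11.1 kJ

Isothermal: W = nRT ln(V₂/V₁).
W = (2.02)(8.314)(459) × ln(118/27.8)
  = 7709 × 1.446
W_by_gas = 11144 J.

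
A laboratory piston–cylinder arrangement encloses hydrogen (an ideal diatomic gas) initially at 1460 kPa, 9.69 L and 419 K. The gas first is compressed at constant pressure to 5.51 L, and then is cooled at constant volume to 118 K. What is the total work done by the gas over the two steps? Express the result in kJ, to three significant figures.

Step 1 (isobaric): W = PΔV = (1460 kPa)(5.51 − 9.69 L) = -6103 J.
Step 2 (isochoric): W = 0 (constant volume).
W_total = -6103 + 0 = -6103 J.

W_total ≈ -6.10 kJ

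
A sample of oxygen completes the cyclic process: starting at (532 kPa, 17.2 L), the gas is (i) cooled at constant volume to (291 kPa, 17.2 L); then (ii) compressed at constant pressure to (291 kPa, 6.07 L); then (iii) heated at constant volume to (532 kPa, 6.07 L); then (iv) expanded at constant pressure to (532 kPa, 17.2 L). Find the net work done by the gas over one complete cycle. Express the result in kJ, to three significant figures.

Constant-volume legs do no work.
W(ii) = (291)(6.07 − 17.2) = -3239 J; W(iv) = (532)(17.2 − 6.07) = 5921 J.
W_net = -3239 + 5921 = 2682 J (the clockwise enclosed area).

W_net ≈ 2.68 kJ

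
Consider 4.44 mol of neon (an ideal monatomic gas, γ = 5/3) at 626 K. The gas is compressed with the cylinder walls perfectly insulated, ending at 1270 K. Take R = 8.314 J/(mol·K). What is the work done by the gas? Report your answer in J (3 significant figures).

W ≈ -35700 J

Adiabatic ⇒ Q = 0, so W_by = −ΔU = nCᵥ(T₁ − T₂).
Cᵥ = 3R/2 = 12.47 J/(mol·K).
W = (4.44)(12.47)(626 − 1270) = -35659 J.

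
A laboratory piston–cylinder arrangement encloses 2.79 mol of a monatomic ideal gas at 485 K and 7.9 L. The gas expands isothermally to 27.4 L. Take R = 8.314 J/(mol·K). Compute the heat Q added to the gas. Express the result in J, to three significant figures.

Q ≈ 14000 J

Isothermal ⇒ ΔU = 0, so Q = W = nRT ln(V₂/V₁).
Q = (2.79)(8.314)(485) ln(27.4/7.9) = 11250 × 1.244 = 13992 J.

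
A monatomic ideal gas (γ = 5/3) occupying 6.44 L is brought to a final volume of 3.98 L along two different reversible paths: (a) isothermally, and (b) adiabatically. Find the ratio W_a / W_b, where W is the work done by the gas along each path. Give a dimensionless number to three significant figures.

W_a / W_b ≈ 0.848

Path (a) isothermal: W = P₁V₁ ln(V₂/V₁) → W_a/(P₁V₁) = -0.4812.
Path (b) adiabatic: W = P₁V₁(1 − (V₁/V₂)^(γ−1))/(γ−1) → W_b/(P₁V₁) = -0.5674.
W_a / W_b = -0.4812 / -0.5674 = 0.8481.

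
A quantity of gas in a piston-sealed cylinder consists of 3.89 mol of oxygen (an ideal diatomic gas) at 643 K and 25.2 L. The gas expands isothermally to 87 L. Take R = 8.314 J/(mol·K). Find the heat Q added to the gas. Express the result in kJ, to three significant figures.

Isothermal ⇒ ΔU = 0, so Q = W = nRT ln(V₂/V₁).
Q = (3.89)(8.314)(643) ln(87/25.2) = 20796 × 1.239 = 25767 J.

Q ≈ 25.8 kJ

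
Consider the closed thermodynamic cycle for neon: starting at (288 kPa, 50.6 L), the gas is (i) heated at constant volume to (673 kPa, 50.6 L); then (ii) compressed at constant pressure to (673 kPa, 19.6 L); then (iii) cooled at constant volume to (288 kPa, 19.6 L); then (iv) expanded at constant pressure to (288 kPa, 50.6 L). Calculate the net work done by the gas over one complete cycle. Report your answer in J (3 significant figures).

Constant-volume legs do no work.
W(ii) = (673)(19.6 − 50.6) = -20863 J; W(iv) = (288)(50.6 − 19.6) = 8928 J.
W_net = -20863 + 8928 = -11935 J (the counter-clockwise enclosed area).

W_net ≈ -11900 J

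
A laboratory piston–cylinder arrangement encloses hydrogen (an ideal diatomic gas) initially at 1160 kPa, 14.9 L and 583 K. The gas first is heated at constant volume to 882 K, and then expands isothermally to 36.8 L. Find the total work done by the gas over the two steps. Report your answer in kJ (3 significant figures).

W_total ≈ 23.6 kJ

Step 1 (isochoric): W = 0 (constant volume).
After step 1: P = 1755 kPa (V unchanged).
Step 2 (isothermal): W = P₁V₁ ln(V₂/V₁) = (26148) ln(36.8/14.9) = 23642 J.
W_total = 0 + 23642 = 23642 J.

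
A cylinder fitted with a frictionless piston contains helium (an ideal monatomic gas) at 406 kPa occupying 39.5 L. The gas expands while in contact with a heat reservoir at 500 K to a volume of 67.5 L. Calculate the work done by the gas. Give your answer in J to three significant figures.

W ≈ 8590 J

Isothermal: W = nRT ln(V₂/V₁) = P₁V₁ ln(V₂/V₁).
P₁V₁ = (406 kPa)(39.5 L) = 16037 J.
W = 16037 × ln(67.5/39.5) = 16037 × 0.5358
W_by_gas = 8593 J.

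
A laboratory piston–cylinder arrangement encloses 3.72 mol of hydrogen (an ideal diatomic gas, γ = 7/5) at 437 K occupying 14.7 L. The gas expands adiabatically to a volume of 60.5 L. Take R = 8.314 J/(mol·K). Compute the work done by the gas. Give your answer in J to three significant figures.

Adiabatic: TV^(γ−1) = const with γ = 7/5.
T₂ = T₁ (V₁/V₂)^(γ−1) = 437 × (14.7/60.5)^0.4 = 437 × 0.5678 = 248.1 K.
W_by = nCᵥ(T₁ − T₂) = (3.72)(20.79)(437 − 248.1) = 14602 J.

W ≈ 14600 J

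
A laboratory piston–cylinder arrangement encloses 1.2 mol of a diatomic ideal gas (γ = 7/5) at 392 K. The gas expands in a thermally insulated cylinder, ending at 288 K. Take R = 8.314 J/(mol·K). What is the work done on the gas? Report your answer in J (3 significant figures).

W ≈ -2590 J

Adiabatic ⇒ Q = 0, so W_by = −ΔU = nCᵥ(T₁ − T₂).
Cᵥ = 5R/2 = 20.79 J/(mol·K).
W = (1.2)(20.79)(392 − 288) = 2594 J.
Work on gas = −W_by = -2594 J.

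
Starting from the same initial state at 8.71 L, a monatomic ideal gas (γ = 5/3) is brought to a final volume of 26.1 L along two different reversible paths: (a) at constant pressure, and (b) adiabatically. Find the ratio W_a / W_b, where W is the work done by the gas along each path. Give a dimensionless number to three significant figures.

W_a / W_b ≈ 2.57

Path (a) isobaric: W = P₁(V₂ − V₁) → W_a/(P₁V₁) = 1.997.
Path (b) adiabatic: W = P₁V₁(1 − (V₁/V₂)^(γ−1))/(γ−1) → W_b/(P₁V₁) = 0.7783.
W_a / W_b = 1.997 / 0.7783 = 2.565.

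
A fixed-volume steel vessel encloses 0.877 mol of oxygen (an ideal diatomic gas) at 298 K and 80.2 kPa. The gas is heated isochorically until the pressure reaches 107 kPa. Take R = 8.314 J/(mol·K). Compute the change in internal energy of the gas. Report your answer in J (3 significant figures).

ΔU ≈ 1820 J

Constant volume ⇒ W = 0, so Q = ΔU = nCᵥΔT with Cᵥ = 5R/2 = 20.79 J/(mol·K).
At constant V, T₂/T₁ = P₂/P₁ ⇒ ΔT = T₁(P₂/P₁ − 1) = 298·(107/80.2 − 1) = 99.58 K.
ΔU = (0.877)(20.79)(99.58) = 1815 J.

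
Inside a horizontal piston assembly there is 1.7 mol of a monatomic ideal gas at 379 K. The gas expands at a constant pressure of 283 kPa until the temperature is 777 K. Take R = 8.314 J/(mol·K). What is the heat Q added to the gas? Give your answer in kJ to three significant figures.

Isobaric: W = nRΔT = (1.7)(8.314)(398) = 5625 J.
ΔU = nCᵥΔT with Cᵥ = 3R/2: ΔU = (1.7)(12.47)(398) = 8438 J.
Q = ΔU + W = 8438 + 5625 = 14063 J.

Q ≈ 14.1 kJ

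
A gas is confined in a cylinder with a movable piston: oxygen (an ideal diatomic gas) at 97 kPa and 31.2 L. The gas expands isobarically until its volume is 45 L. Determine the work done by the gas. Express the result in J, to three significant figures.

Isobaric: W = P ΔV.
W = (97 kPa)(45 − 31.2 L) = (97)(13.8) = 1339 J.

W ≈ 1340 J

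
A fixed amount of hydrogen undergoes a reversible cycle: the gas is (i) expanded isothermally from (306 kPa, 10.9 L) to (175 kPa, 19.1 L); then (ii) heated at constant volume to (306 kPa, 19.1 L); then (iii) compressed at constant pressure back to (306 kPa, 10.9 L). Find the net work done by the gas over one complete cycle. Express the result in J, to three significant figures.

Leg (i): W = PᵢVᵢ ln(V_f/Vᵢ) = (3335) ln(19.1/10.9) = 1871 J.
Leg (ii): W = 0.
Leg (iii): W = PΔV = (306)(10.9 − 19.1) = -2509 J.
W_net = 1871 − 2509 = -638.3 J.

W_net ≈ -638 J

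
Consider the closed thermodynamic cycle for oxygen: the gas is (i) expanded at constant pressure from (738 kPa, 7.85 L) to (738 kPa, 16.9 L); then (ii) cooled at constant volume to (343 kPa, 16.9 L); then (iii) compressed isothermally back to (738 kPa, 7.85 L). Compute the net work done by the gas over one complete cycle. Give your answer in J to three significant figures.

Leg (i): W = PΔV = (738)(16.9 − 7.85) = 6679 J.
Leg (ii): W = 0.
Leg (iii): W = PᵢVᵢ ln(V_f/Vᵢ) = (5797) ln(7.85/16.9) = -4445 J.
W_net = 6679 − 4445 = 2234 J.

W_net ≈ 2230 J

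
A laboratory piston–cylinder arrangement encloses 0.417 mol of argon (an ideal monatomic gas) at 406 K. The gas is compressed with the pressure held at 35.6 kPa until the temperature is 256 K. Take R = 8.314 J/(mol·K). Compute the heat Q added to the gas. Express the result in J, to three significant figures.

Isobaric: W = nRΔT = (0.417)(8.314)(-150) = -520 J.
ΔU = nCᵥΔT with Cᵥ = 3R/2: ΔU = (0.417)(12.47)(-150) = -780.1 J.
Q = ΔU + W = -780.1 − 520 = -1300 J.

Q ≈ -1300 J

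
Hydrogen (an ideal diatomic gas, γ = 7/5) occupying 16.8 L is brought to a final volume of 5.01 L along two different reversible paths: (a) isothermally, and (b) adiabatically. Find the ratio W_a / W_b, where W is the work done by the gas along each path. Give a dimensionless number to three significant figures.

W_a / W_b ≈ 0.777

Path (a) isothermal: W = P₁V₁ ln(V₂/V₁) → W_a/(P₁V₁) = -1.21.
Path (b) adiabatic: W = P₁V₁(1 − (V₁/V₂)^(γ−1))/(γ−1) → W_b/(P₁V₁) = -1.556.
W_a / W_b = -1.21 / -1.556 = 0.7775.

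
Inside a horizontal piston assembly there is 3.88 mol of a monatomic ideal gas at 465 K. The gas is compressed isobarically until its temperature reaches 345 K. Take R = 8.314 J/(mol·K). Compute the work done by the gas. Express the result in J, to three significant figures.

W ≈ -3870 J

Isobaric: W = P ΔV = nR ΔT.
W = (3.88)(8.314)(345 − 465) = -3871 J.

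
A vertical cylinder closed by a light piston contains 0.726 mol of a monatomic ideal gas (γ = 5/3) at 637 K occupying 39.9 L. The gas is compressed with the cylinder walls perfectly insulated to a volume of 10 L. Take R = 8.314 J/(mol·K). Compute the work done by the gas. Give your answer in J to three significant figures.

Adiabatic: TV^(γ−1) = const with γ = 5/3.
T₂ = T₁ (V₁/V₂)^(γ−1) = 637 × (39.9/10)^0.667 = 637 × 2.516 = 1602 K.
W_by = nCᵥ(T₁ − T₂) = (0.726)(12.47)(637 − 1602) = -8741 J.

W ≈ -8740 J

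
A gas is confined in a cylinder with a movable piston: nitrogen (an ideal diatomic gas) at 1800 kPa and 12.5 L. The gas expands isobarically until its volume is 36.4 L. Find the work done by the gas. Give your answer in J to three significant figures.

Isobaric: W = P ΔV.
W = (1800 kPa)(36.4 − 12.5 L) = (1800)(23.9) = 43020 J.

W ≈ 43000 J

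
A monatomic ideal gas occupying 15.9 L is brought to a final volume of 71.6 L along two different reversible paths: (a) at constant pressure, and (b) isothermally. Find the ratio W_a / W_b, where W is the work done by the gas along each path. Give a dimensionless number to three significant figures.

W_a / W_b ≈ 2.33

Path (a) isobaric: W = P₁(V₂ − V₁) → W_a/(P₁V₁) = 3.503.
Path (b) isothermal: W = P₁V₁ ln(V₂/V₁) → W_b/(P₁V₁) = 1.505.
W_a / W_b = 3.503 / 1.505 = 2.328.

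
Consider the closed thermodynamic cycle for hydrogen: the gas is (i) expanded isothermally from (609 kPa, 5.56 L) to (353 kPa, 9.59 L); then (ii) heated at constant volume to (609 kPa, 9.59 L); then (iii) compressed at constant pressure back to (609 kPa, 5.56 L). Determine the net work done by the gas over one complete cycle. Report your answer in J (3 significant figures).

W_net ≈ -608 J

Leg (i): W = PᵢVᵢ ln(V_f/Vᵢ) = (3386) ln(9.59/5.56) = 1846 J.
Leg (ii): W = 0.
Leg (iii): W = PΔV = (609)(5.56 − 9.59) = -2454 J.
W_net = 1846 − 2454 = -608.5 J.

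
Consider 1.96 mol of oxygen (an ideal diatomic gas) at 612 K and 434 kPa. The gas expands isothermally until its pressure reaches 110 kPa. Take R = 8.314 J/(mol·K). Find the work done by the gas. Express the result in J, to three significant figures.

Isothermal process: W = nRT ln(V₂/V₁) = nRT ln(P₁/P₂).
W = (1.96)(8.314)(612) × ln(434/110)
  = 9973 × ln(3.945) = 9973 × 1.373
W_by_gas = 13688 J.

W ≈ 13700 J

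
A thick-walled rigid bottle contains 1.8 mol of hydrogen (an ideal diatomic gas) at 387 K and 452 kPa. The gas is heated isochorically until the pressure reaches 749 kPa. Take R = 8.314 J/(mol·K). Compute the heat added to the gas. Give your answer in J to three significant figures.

Constant volume ⇒ W = 0, so Q = ΔU = nCᵥΔT with Cᵥ = 5R/2 = 20.79 J/(mol·K).
At constant V, T₂/T₁ = P₂/P₁ ⇒ ΔT = T₁(P₂/P₁ − 1) = 387·(749/452 − 1) = 254.3 K.
ΔU = (1.8)(20.79)(254.3) = 9514 J.

Q ≈ 9510 J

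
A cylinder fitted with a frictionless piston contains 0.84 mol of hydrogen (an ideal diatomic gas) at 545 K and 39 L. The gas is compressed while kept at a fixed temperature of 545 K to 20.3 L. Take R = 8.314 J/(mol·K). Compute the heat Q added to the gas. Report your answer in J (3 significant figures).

Q ≈ -2490 J

Isothermal ⇒ ΔU = 0, so Q = W = nRT ln(V₂/V₁).
Q = (0.84)(8.314)(545) ln(20.3/39) = 3806 × -0.6529 = -2485 J.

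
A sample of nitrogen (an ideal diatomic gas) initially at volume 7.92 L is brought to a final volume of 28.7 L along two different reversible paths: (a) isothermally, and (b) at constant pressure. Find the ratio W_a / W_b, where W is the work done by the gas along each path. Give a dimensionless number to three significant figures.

Path (a) isothermal: W = P₁V₁ ln(V₂/V₁) → W_a/(P₁V₁) = 1.288.
Path (b) isobaric: W = P₁(V₂ − V₁) → W_b/(P₁V₁) = 2.624.
W_a / W_b = 1.288 / 2.624 = 0.4907.

W_a / W_b ≈ 0.491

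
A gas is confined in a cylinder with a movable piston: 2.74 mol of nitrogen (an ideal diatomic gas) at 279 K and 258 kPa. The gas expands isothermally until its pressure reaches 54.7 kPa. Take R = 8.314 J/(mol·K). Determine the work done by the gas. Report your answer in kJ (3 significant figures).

W ≈ 9.86 kJ

Isothermal process: W = nRT ln(V₂/V₁) = nRT ln(P₁/P₂).
W = (2.74)(8.314)(279) × ln(258/54.7)
  = 6356 × ln(4.717) = 6356 × 1.551
W_by_gas = 9858 J.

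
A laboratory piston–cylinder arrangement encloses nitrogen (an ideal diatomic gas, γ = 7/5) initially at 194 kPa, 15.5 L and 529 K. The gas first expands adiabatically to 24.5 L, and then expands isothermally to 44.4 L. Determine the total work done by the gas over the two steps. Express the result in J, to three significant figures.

Step 1 (adiabatic): W = (P₁V₁ − P₂V₂)/(γ−1) = (3007 − 2504)/0.4 = 1258 J.
After step 1: P = 102.2 kPa, V = 24.5 L, T = 440.5 K.
Step 2 (isothermal): W = P₁V₁ ln(V₂/V₁) = (2504) ln(44.4/24.5) = 1489 J.
W_total = 1258 + 1489 = 2747 J.

W_total ≈ 2750 J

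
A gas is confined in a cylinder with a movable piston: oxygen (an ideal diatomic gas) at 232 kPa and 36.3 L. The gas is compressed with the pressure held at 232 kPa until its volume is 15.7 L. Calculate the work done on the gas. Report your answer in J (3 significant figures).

Isobaric: W = P ΔV.
W = (232 kPa)(15.7 − 36.3 L) = (232)(-20.6) = -4779 J.
Work on gas = −W_by = 4779 J.

W ≈ 4780 J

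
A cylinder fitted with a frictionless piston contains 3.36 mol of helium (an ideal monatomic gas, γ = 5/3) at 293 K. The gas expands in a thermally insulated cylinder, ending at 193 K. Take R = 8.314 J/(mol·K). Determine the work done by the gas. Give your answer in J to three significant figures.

W ≈ 4190 J

Adiabatic ⇒ Q = 0, so W_by = −ΔU = nCᵥ(T₁ − T₂).
Cᵥ = 3R/2 = 12.47 J/(mol·K).
W = (3.36)(12.47)(293 − 193) = 4190 J.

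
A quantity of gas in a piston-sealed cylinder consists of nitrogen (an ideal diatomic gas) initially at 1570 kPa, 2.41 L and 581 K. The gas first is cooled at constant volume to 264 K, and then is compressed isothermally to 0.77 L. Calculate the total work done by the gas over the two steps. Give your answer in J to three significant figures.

W_total ≈ -1960 J

Step 1 (isochoric): W = 0 (constant volume).
After step 1: P = 713.4 kPa (V unchanged).
Step 2 (isothermal): W = P₁V₁ ln(V₂/V₁) = (1719) ln(0.77/2.41) = -1962 J.
W_total = 0 − 1962 = -1962 J.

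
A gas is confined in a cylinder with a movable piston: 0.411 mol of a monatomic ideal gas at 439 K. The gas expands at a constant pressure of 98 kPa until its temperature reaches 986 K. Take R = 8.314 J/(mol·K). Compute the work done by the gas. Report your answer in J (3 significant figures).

W ≈ 1870 J

Isobaric: W = P ΔV = nR ΔT.
W = (0.411)(8.314)(986 − 439) = 1869 J.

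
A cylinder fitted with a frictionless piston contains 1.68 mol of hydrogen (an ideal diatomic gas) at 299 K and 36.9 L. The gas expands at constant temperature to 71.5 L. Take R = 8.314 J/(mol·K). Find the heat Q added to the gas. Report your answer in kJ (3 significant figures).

Isothermal ⇒ ΔU = 0, so Q = W = nRT ln(V₂/V₁).
Q = (1.68)(8.314)(299) ln(71.5/36.9) = 4176 × 0.6615 = 2763 J.

Q ≈ 2.76 kJ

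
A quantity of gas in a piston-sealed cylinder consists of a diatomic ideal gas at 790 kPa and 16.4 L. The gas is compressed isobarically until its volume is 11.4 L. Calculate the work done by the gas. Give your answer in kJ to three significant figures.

Isobaric: W = P ΔV.
W = (790 kPa)(11.4 − 16.4 L) = (790)(-5) = -3950 J.

W ≈ -3.95 kJ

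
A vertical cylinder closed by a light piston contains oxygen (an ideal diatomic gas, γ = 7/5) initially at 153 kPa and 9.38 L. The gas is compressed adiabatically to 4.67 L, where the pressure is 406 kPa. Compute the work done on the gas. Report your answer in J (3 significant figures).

Adiabatic: W = (P₁V₁ − P₂V₂)/(γ − 1) with γ = 7/5.
P₁V₁ = 1435 J, P₂V₂ = 1896 J.
W = (1435 − 1896) / 0.4 = -1152 J.
Work on gas = −W_by = 1152 J.

W ≈ 1150 J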